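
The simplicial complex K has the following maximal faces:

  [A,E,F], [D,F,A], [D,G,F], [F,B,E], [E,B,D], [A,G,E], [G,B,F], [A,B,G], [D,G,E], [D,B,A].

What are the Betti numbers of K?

We work with the vertex ordering A < B < D < E < F < G. The simplices of K, each written with vertices in increasing order, are:

  0-simplices (6): A, B, D, E, F, G
  1-simplices (15): AB, AD, AE, AF, AG, BD, BE, BF, BG, DE, DF, DG, EF, EG, FG
  2-simplices (10): ABD, ABG, ADF, AEF, AEG, BDE, BEF, BFG, DEG, DFG

so the chain groups are C_0 ≅ Z^6, C_1 ≅ Z^15, C_2 ≅ Z^10.

The boundary map ∂_1: C_1 → C_0 is given by ∂[p,q] = [q] − [p]. For instance
  ∂BG = G − B.
This gives a 6×15 integer matrix of rank 5; reducing to Smith normal form yields diagonal entries (1,1,1,1,1).

Boundary ∂_2: C_2 → C_1 maps a triangle to the signed sum of its edges. For instance
  ∂ABD = BD − AD + AB,
  ∂ABG = BG − AG + AB.
This gives a 15×10 integer matrix of rank 10; reducing to Smith normal form yields diagonal entries (1,1,1,1,1,1,1,1,1,2).

Reading off H_k = ker ∂_k / im ∂_{k+1}:

  H_0: rank C_0 − rank ∂_1 = 6 − 5 = 1, and the invariant factors of ∂_1 are all 1, so H_0 ≅ Z.
  H_1: rank ker ∂_1 − rank ∂_2 = (15 − 5) − 10 = 0, and ∂_2 has invariant factor 2 > 1, so H_1 ≅ Z/2Z.
  H_2: rank ker ∂_2 − rank ∂_3 = (10 − 10) − 0 = 0, and there is no ∂_3, so H_2 ≅ 0.

As a check, the Euler characteristic is 6 − 15 + 10 = 1, which agrees with 1 − 0 + 0 = 1.

Hence the Betti numbers are b_0 = 1, b_1 = 0, b_2 = 0.

b_0 = 1, b_1 = 0, b_2 = 0.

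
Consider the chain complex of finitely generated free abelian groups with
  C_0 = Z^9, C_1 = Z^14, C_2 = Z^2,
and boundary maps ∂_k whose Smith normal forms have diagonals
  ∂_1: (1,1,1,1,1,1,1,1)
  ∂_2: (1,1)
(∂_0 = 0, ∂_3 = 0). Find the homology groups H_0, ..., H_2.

H_0: b_0 = 9 − 0 − 8 = 1; torsion from ∂_1 factors > 1: none. So H_0 = Z.
H_1: b_1 = 14 − 8 − 2 = 4; torsion from ∂_2 factors > 1: none. So H_1 = Z^4.
H_2: b_2 = 2 − 2 − 0 = 0; torsion from ∂_3 factors > 1: none. So H_2 = 0.

H_0 = Z,  H_1 = Z^4,  H_2 = 0.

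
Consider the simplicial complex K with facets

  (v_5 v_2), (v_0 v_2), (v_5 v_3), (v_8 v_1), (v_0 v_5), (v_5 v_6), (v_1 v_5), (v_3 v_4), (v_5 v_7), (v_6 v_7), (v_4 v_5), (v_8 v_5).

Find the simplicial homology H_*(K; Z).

Take the total order v_0 < v_1 < v_2 < v_3 < v_4 < v_5 < v_6 < v_7 < v_8 on the vertex set. Then K (dimension 1) consists of the simplices:

  0-simplices (9): [v_0], [v_1], [v_2], [v_3], [v_4], [v_5], [v_6], [v_7], [v_8]
  1-simplices (12): [v_0,v_2], [v_0,v_5], [v_1,v_5], [v_1,v_8], [v_2,v_5], [v_3,v_4], [v_3,v_5], [v_4,v_5], [v_5,v_6], [v_5,v_7], [v_5,v_8], [v_6,v_7]

giving chain groups C_0 ≅ Z^9, C_1 ≅ Z^12.

Boundary ∂_1: C_1 → C_0 maps an edge to its endpoints' difference, ∂[p,q] = q − p. For instance
  ∂[v_1,v_8] = [v_8] − [v_1].
As a 9×12 matrix over Z this has rank 8, with invariant factors (1,1,1,1,1,1,1,1).

Now H_k = ker ∂_k / im ∂_{k+1}, so:

  H_0: rank C_0 − rank ∂_1 = 9 − 8 = 1, and the invariant factors of ∂_1 are all 1, so H_0 = Z.
  H_1: rank ker ∂_1 − rank ∂_2 = (12 − 8) − 0 = 4, and there is no ∂_2, so H_1 = Z^4.

H_0 = Z,  H_1 = Z^4.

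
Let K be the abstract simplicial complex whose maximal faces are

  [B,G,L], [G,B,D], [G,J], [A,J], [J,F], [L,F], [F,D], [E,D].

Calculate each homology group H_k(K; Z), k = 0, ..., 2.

H_0 = Z,  H_1 = Z^2,  H_2 = 0.

Fix the vertex order A < B < D < E < F < G < J < L and write every simplex with vertices in increasing order. Then dim K = 2 and the simplices of K are:

  0-simplices (8): A, B, D, E, F, G, J, L
  1-simplices (11): AJ, BD, BG, BL, DE, DF, DG, FJ, FL, GJ, GL
  2-simplices (2): BDG, BGL

giving chain groups C_0 ≅ Z^8, C_1 ≅ Z^11, C_2 ≅ Z^2.

∂_1: C_1 → C_0 sends each edge [p,q] (with p < q) to q − p.
This gives a 8×11 integer matrix of rank 7; reducing to Smith normal form yields diagonal entries (1,1,1,1,1,1,1).

Boundary ∂_2: C_2 → C_1 sends each 2-simplex [p,q,r] to [q,r] − [p,r] + [p,q]. For instance
  ∂BDG = DG − BG + BD,
  ∂BGL = GL − BL + BG.
As a 11×2 matrix over Z this has rank 2, with invariant factors (1,1).

Reading off H_k = ker ∂_k / im ∂_{k+1}:

  H_0: rank C_0 − rank ∂_1 = 8 − 7 = 1, and the invariant factors of ∂_1 are all 1, so H_0 ≅ Z.
  H_1: rank ker ∂_1 − rank ∂_2 = (11 − 7) − 2 = 2, and the invariant factors of ∂_2 are all 1, so H_1 ≅ Z^2.
  H_2: rank ker ∂_2 − rank ∂_3 = (2 − 2) − 0 = 0, and there is no ∂_3, so H_2 ≅ 0.

As a check, the Euler characteristic is 8 − 11 + 2 = -1, which agrees with 1 − 2 + 0 = -1.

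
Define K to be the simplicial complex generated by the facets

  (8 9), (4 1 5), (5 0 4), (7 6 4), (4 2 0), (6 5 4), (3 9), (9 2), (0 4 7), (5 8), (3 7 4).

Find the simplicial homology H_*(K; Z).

Order the vertices as 0 < 1 < 2 < 3 < 4 < 5 < 6 < 7 < 8 < 9. Listing each simplex with vertices in this order, K has dimension 2 with simplices:

  0-simplices (10): [0], [1], [2], [3], [4], [5], [6], [7], [8], [9]
  1-simplices (18): [0,2], [0,4], [0,5], [0,7], [1,4], [1,5], [2,4], [2,9], [3,4], [3,7], [3,9], [4,5], [4,6], [4,7], [5,6], [5,8], [6,7], [8,9]
  2-simplices (7): [0,2,4], [0,4,5], [0,4,7], [1,4,5], [3,4,7], [4,5,6], [4,6,7]

Hence C_0 ≅ Z^10, C_1 ≅ Z^18, C_2 ≅ Z^7.

Boundary ∂_1: C_1 → C_0 maps an edge to its endpoints' difference, ∂[p,q] = q − p.
This gives a 10×18 integer matrix of rank 9; reducing to Smith normal form yields diagonal entries (1,1,1,1,1,1,1,1,1).

∂_2: C_2 → C_1 acts by ∂[p,q,r] = [q,r] − [p,r] + [p,q]. For instance
  ∂[4,6,7] = [6,7] − [4,7] + [4,6],
  ∂[0,4,7] = [4,7] − [0,7] + [0,4].
This gives a 18×7 integer matrix of rank 7; reducing to Smith normal form yields diagonal entries (1,1,1,1,1,1,1).

Reading off H_k = ker ∂_k / im ∂_{k+1}:

  H_0: rank C_0 − rank ∂_1 = 10 − 9 = 1, and the invariant factors of ∂_1 are all 1, so H_0 ≅ Z.
  H_1: rank ker ∂_1 − rank ∂_2 = (18 − 9) − 7 = 2, and the invariant factors of ∂_2 are all 1, so H_1 ≅ Z^2.
  H_2: rank ker ∂_2 − rank ∂_3 = (7 − 7) − 0 = 0, and there is no ∂_3, so H_2 ≅ 0.

As a check, the Euler characteristic is 10 − 18 + 7 = -1, which agrees with 1 − 2 + 0 = -1.

H_0 = Z,  H_1 = Z^2,  H_2 = 0.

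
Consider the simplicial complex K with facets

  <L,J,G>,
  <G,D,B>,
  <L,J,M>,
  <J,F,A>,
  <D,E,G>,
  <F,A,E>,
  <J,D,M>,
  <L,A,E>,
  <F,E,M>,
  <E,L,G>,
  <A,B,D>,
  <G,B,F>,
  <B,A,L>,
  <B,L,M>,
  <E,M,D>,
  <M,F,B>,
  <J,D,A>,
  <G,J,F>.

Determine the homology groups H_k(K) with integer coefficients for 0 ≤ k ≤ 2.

H_0 = Z,  H_1 = Z^2,  H_2 = Z.

We work with the vertex ordering A < B < D < E < F < G < J < L < M. The simplices of K, each written with vertices in increasing order, are:

  0-simplices (9): A, B, D, E, F, G, J, L, M
  1-simplices (27): AB, AD, AE, AF, AJ, AL, BD, BF, BG, BL, BM, DE, DG, DJ, DM, EF, EG, EL, EM, FG, FJ, FM, GJ, GL, JL, JM, LM
  2-simplices (18): ABD, ABL, ADJ, AEF, AEL, AFJ, BDG, BFG, BFM, BLM, DEG, DEM, DJM, EFM, EGL, FGJ, GJL, JLM

Hence C_0 ≅ Z^9, C_1 ≅ Z^27, C_2 ≅ Z^18.

∂_1: C_1 → C_0 sends each edge [p,q] (with p < q) to q − p.
The resulting 9×27 matrix has rank 8, and its Smith normal form has invariant factors (1,1,1,1,1,1,1,1).

Boundary ∂_2: C_2 → C_1 maps a triangle to the signed sum of its edges. For instance
  ∂ABL = BL − AL + AB,
  ∂BDG = DG − BG + BD.
The 27×18 boundary matrix has rank 17 and Smith normal form diag(1,1,1,1,1,1,1,1,1,1,1,1,1,1,1,1,1).

From H_k ≅ ker(∂_k) / im(∂_{k+1}) we obtain:

  H_0: rank C_0 − rank ∂_1 = 9 − 8 = 1, and the invariant factors of ∂_1 are all 1, so H_0 ≅ Z.
  H_1: rank ker ∂_1 − rank ∂_2 = (27 − 8) − 17 = 2, and the invariant factors of ∂_2 are all 1, so H_1 ≅ Z^2.
  H_2: rank ker ∂_2 − rank ∂_3 = (18 − 17) − 0 = 1, and there is no ∂_3, so H_2 ≅ Z.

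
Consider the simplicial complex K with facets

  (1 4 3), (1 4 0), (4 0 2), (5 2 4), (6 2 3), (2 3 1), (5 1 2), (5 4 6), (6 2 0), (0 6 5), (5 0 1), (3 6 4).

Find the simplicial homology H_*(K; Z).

Take the total order 0 < 1 < 2 < 3 < 4 < 5 < 6 on the vertex set. Then K (dimension 2) consists of the simplices:

  0-simplices (7): [0], [1], [2], [3], [4], [5], [6]
  1-simplices (18): [0,1], [0,2], [0,4], [0,5], [0,6], [1,2], [1,3], [1,4], [1,5], [2,3], [2,4], [2,5], [2,6], [3,4], [3,6], [4,5], [4,6], [5,6]
  2-simplices (12): [0,1,4], [0,1,5], [0,2,4], [0,2,6], [0,5,6], [1,2,3], [1,2,5], [1,3,4], [2,3,6], [2,4,5], [3,4,6], [4,5,6]

so the chain groups are C_0 ≅ Z^7, C_1 ≅ Z^18, C_2 ≅ Z^12.

∂_1: C_1 → C_0 is given by ∂[p,q] = [q] − [p].
The 7×18 boundary matrix has rank 6 and Smith normal form diag(1,1,1,1,1,1).

∂_2: C_2 → C_1 maps a triangle to the signed sum of its edges. For instance
  ∂[4,5,6] = [5,6] − [4,6] + [4,5],
  ∂[1,2,3] = [2,3] − [1,3] + [1,2].
As a 18×12 matrix over Z this has rank 12, with invariant factors (1,1,1,1,1,1,1,1,1,1,1,2).

Computing H_k = (kernel of ∂_k) / (image of ∂_{k+1}):

  H_0: rank C_0 − rank ∂_1 = 7 − 6 = 1, and the invariant factors of ∂_1 are all 1, so H_0 ≅ Z.
  H_1: rank ker ∂_1 − rank ∂_2 = (18 − 6) − 12 = 0, and ∂_2 has invariant factor 2 > 1, so H_1 ≅ Z/2.
  H_2: rank ker ∂_2 − rank ∂_3 = (12 − 12) − 0 = 0, and there is no ∂_3, so H_2 ≅ 0.

As a check, the Euler characteristic is 7 − 18 + 12 = 1, which agrees with 1 − 0 + 0 = 1.

H_0 = Z,  H_1 = Z/2,  H_2 = 0.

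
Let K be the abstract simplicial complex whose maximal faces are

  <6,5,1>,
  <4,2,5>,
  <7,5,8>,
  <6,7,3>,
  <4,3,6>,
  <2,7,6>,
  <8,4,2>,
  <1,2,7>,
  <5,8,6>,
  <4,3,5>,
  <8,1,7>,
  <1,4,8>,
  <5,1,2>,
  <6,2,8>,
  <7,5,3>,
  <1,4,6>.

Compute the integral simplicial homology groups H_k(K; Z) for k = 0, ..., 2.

Fix the vertex order 1 < 2 < 3 < 4 < 5 < 6 < 7 < 8 and write every simplex with vertices in increasing order. Then dim K = 2 and the simplices of K are:

  0-simplices (8): [1], [2], [3], [4], [5], [6], [7], [8]
  1-simplices (24): (24 of them)
  2-simplices (16): [1,2,5], [1,2,7], [1,4,6], [1,4,8], [1,5,6], [1,7,8], [2,4,5], [2,4,8], [2,6,7], [2,6,8], [3,4,5], [3,4,6], [3,5,7], [3,6,7], [5,6,8], [5,7,8]

so the chain groups are C_0 ≅ Z^8, C_1 ≅ Z^24, C_2 ≅ Z^16.

∂_1: C_1 → C_0 is given by ∂[p,q] = [q] − [p]. For instance
  ∂[3,5] = [5] − [3].
The resulting 8×24 matrix has rank 7, and its Smith normal form has invariant factors (1,1,1,1,1,1,1).

∂_2: C_2 → C_1 maps a triangle to the signed sum of its edges. For instance
  ∂[2,6,8] = [6,8] − [2,8] + [2,6],
  ∂[1,4,6] = [4,6] − [1,6] + [1,4].
The resulting 24×16 matrix has rank 15, and its Smith normal form has invariant factors (1,1,1,1,1,1,1,1,1,1,1,1,1,1,1).

Computing H_k = (kernel of ∂_k) / (image of ∂_{k+1}):

  H_0: rank C_0 − rank ∂_1 = 8 − 7 = 1, and the invariant factors of ∂_1 are all 1, so H_0 ≅ Z.
  H_1: rank ker ∂_1 − rank ∂_2 = (24 − 7) − 15 = 2, and the invariant factors of ∂_2 are all 1, so H_1 ≅ Z^2.
  H_2: rank ker ∂_2 − rank ∂_3 = (16 − 15) − 0 = 1, and there is no ∂_3, so H_2 ≅ Z.

As a check, the Euler characteristic is 8 − 24 + 16 = 0, which agrees with 1 − 2 + 1 = 0.
(K is a triangulation of the torus T^2.)

H_0 = Z,  H_1 = Z^2,  H_2 = Z.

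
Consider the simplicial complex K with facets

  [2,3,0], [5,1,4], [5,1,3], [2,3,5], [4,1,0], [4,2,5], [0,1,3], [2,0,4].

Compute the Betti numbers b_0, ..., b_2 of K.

We work with the vertex ordering 0 < 1 < 2 < 3 < 4 < 5. The simplices of K, each written with vertices in increasing order, are:

  0-simplices (6): [0], [1], [2], [3], [4], [5]
  1-simplices (12): [0,1], [0,2], [0,3], [0,4], [1,3], [1,4], [1,5], [2,3], [2,4], [2,5], [3,5], [4,5]
  2-simplices (8): [0,1,3], [0,1,4], [0,2,3], [0,2,4], [1,3,5], [1,4,5], [2,3,5], [2,4,5]

giving chain groups C_0 ≅ Z^6, C_1 ≅ Z^12, C_2 ≅ Z^8.

Boundary ∂_1: C_1 → C_0 maps an edge to its endpoints' difference, ∂[p,q] = q − p. For instance
  ∂[2,4] = [4] − [2].
The resulting 6×12 matrix has rank 5, and its Smith normal form has invariant factors (1,1,1,1,1).

∂_2: C_2 → C_1 acts by ∂[p,q,r] = [q,r] − [p,r] + [p,q]. For instance
  ∂[2,3,5] = [3,5] − [2,5] + [2,3],
  ∂[1,3,5] = [3,5] − [1,5] + [1,3].
The resulting 12×8 matrix has rank 7, and its Smith normal form has invariant factors (1,1,1,1,1,1,1).

Reading off H_k = ker ∂_k / im ∂_{k+1}:

  H_0: rank C_0 − rank ∂_1 = 6 − 5 = 1, and the invariant factors of ∂_1 are all 1, so H_0 = Z.
  H_1: rank ker ∂_1 − rank ∂_2 = (12 − 5) − 7 = 0, and the invariant factors of ∂_2 are all 1, so H_1 = 0.
  H_2: rank ker ∂_2 − rank ∂_3 = (8 − 7) − 0 = 1, and there is no ∂_3, so H_2 = Z.

(K is a triangulation of the 2-sphere S^2.)

Hence the Betti numbers are b_0 = 1, b_1 = 0, b_2 = 1.

b_0 = 1, b_1 = 0, b_2 = 1.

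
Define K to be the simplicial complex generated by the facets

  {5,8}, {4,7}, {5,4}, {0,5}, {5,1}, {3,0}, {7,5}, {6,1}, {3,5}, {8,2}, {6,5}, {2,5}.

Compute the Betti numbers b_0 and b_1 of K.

b_0 = 1, b_1 = 4.

We work with the vertex ordering 0 < 1 < 2 < 3 < 4 < 5 < 6 < 7 < 8. The simplices of K, each written with vertices in increasing order, are:

  0-simplices (9): [0], [1], [2], [3], [4], [5], [6], [7], [8]
  1-simplices (12): [0,3], [0,5], [1,5], [1,6], [2,5], [2,8], [3,5], [4,5], [4,7], [5,6], [5,7], [5,8]

Hence C_0 ≅ Z^9, C_1 ≅ Z^12.

Boundary ∂_1: C_1 → C_0 maps an edge to its endpoints' difference, ∂[p,q] = q − p.
The resulting 9×12 matrix has rank 8, and its Smith normal form has invariant factors (1,1,1,1,1,1,1,1).

Reading off H_k = ker ∂_k / im ∂_{k+1}:

  H_0: rank C_0 − rank ∂_1 = 9 − 8 = 1, and the invariant factors of ∂_1 are all 1, so H_0 ≅ Z.
  H_1: rank ker ∂_1 − rank ∂_2 = (12 − 8) − 0 = 4, and there is no ∂_2, so H_1 ≅ Z^4.

(K is a triangulation of a wedge of 4 circles.)

Hence the Betti numbers are b_0 = 1, b_1 = 4.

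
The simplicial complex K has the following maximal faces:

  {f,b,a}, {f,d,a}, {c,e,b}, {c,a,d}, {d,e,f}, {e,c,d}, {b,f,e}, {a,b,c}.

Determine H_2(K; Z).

K has 6 vertices, 12 edges, 8 triangles.
rank ∂_2 = 7, rank ∂_3 = 0 ⇒ b_2 = 8 − 7 − 0 = 1. So H_2 = Z.

H_2 ≅ Z.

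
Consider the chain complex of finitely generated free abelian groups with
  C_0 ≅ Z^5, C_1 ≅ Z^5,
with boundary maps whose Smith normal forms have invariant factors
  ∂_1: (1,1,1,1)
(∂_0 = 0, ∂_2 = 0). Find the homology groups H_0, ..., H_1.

H_0 ≅ Z,  H_1 ≅ Z.

H_0: b_0 = 5 − 0 − 4 = 1; torsion from ∂_1 factors > 1: none. So H_0 ≅ Z.
H_1: b_1 = 5 − 4 − 0 = 1; torsion from ∂_2 factors > 1: none. So H_1 ≅ Z.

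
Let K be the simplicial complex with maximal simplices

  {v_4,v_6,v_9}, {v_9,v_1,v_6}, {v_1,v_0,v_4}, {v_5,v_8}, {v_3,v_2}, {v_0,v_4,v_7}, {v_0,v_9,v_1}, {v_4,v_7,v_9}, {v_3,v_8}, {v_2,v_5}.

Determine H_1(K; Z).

H_1 = Z^2.

We work with the vertex ordering v_0 < v_1 < v_2 < v_3 < v_4 < v_5 < v_6 < v_7 < v_8 < v_9. The simplices of K, each written with vertices in increasing order, are:

  0-simplices (10): [v_0], [v_1], [v_2], [v_3], [v_4], [v_5], [v_6], [v_7], [v_8], [v_9]
  1-simplices (16): (16 of them)
  2-simplices (6): [v_0,v_1,v_4], [v_0,v_1,v_9], [v_0,v_4,v_7], [v_1,v_6,v_9], [v_4,v_6,v_9], [v_4,v_7,v_9]

Hence C_0 ≅ Z^10, C_1 ≅ Z^16, C_2 ≅ Z^6.

The boundary map ∂_1: C_1 → C_0 is given by ∂[p,q] = [q] − [p]. For instance
  ∂[v_0,v_7] = [v_7] − [v_0].
The resulting 10×16 matrix has rank 8, and its Smith normal form has invariant factors (1,1,1,1,1,1,1,1).

The boundary map ∂_2: C_2 → C_1 sends each 2-simplex [p,q,r] to [q,r] − [p,r] + [p,q]. For instance
  ∂[v_0,v_1,v_9] = [v_1,v_9] − [v_0,v_9] + [v_0,v_1],
  ∂[v_1,v_6,v_9] = [v_6,v_9] − [v_1,v_9] + [v_1,v_6].
As a 16×6 matrix over Z this has rank 6, with invariant factors (1,1,1,1,1,1).

Now H_k = ker ∂_k / im ∂_{k+1}, so:

  H_1: rank ker ∂_1 − rank ∂_2 = (16 − 8) − 6 = 2, and the invariant factors of ∂_2 are all 1, so H_1 ≅ Z^2.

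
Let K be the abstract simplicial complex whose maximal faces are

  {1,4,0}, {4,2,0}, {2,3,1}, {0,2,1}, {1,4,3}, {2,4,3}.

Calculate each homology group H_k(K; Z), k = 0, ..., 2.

Order the vertices as 0 < 1 < 2 < 3 < 4. Listing each simplex with vertices in this order, K has dimension 2 with simplices:

  0-simplices (5): [0], [1], [2], [3], [4]
  1-simplices (9): [0,1], [0,2], [0,4], [1,2], [1,3], [1,4], [2,3], [2,4], [3,4]
  2-simplices (6): [0,1,2], [0,1,4], [0,2,4], [1,2,3], [1,3,4], [2,3,4]

giving chain groups C_0 ≅ Z^5, C_1 ≅ Z^9, C_2 ≅ Z^6.

∂_1: C_1 → C_0 sends each edge [p,q] (with p < q) to q − p. For instance
  ∂[0,2] = [2] − [0].
The resulting 5×9 matrix has rank 4, and its Smith normal form has invariant factors (1,1,1,1).

∂_2: C_2 → C_1 acts by ∂[p,q,r] = [q,r] − [p,r] + [p,q]. For instance
  ∂[1,2,3] = [2,3] − [1,3] + [1,2],
  ∂[1,3,4] = [3,4] − [1,4] + [1,3].
This gives a 9×6 integer matrix of rank 5; reducing to Smith normal form yields diagonal entries (1,1,1,1,1).

Computing H_k = (kernel of ∂_k) / (image of ∂_{k+1}):

  H_0: rank C_0 − rank ∂_1 = 5 − 4 = 1, and the invariant factors of ∂_1 are all 1, so H_0 = Z.
  H_1: rank ker ∂_1 − rank ∂_2 = (9 − 4) − 5 = 0, and the invariant factors of ∂_2 are all 1, so H_1 = 0.
  H_2: rank ker ∂_2 − rank ∂_3 = (6 − 5) − 0 = 1, and there is no ∂_3, so H_2 = Z.

As a check, the Euler characteristic is 5 − 9 + 6 = 2, which agrees with 1 − 0 + 1 = 2.

H_0 ≅ Z,  H_1 = 0,  H_2 ≅ Z.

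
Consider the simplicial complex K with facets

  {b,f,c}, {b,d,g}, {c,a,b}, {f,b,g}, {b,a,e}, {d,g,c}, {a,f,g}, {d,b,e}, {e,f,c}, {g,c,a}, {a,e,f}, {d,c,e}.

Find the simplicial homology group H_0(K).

H_0 = Z.

Take the total order a < b < c < d < e < f < g on the vertex set. Then K (dimension 2) consists of the simplices:

  0-simplices (7): a, b, c, d, e, f, g
  1-simplices (18): ab, ac, ae, af, ag, bc, bd, be, bf, bg, cd, ce, cf, cg, de, dg, ef, fg
  2-simplices (12): abc, abe, acg, aef, afg, bcf, bde, bdg, bfg, cde, cdg, cef

so the chain groups are C_0 ≅ Z^7, C_1 ≅ Z^18, C_2 ≅ Z^12.

The boundary map ∂_1: C_1 → C_0 sends each edge [p,q] (with p < q) to q − p. For instance
  ∂ef = f − e.
As a 7×18 matrix over Z this has rank 6, with invariant factors (1,1,1,1,1,1).

∂_2: C_2 → C_1 maps a triangle to the signed sum of its edges. For instance
  ∂cde = de − ce + cd,
  ∂abc = bc − ac + ab.
The 18×12 boundary matrix has rank 12 and Smith normal form diag(1,1,1,1,1,1,1,1,1,1,1,2).

From H_k ≅ ker(∂_k) / im(∂_{k+1}) we obtain:

  H_0: rank C_0 − rank ∂_1 = 7 − 6 = 1, and the invariant factors of ∂_1 are all 1, so H_0 ≅ Z.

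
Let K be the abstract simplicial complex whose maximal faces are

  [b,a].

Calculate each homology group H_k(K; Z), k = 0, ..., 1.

Take the total order a < b on the vertex set. Then K (dimension 1) consists of the simplices:

  0-simplices (2): a, b
  1-simplices (1): ab

giving chain groups C_0 ≅ Z^2, C_1 ≅ Z^1.

∂_1: C_1 → C_0 maps an edge to its endpoints' difference, ∂[p,q] = q − p. For instance
  ∂ab = b − a.
As a 2×1 matrix over Z this has rank 1, with invariant factors (1).

From H_k ≅ ker(∂_k) / im(∂_{k+1}) we obtain:

  H_0: rank C_0 − rank ∂_1 = 2 − 1 = 1, and the invariant factors of ∂_1 are all 1, so H_0 ≅ Z.
  H_1: rank ker ∂_1 − rank ∂_2 = (1 − 1) − 0 = 0, and there is no ∂_2, so H_1 ≅ 0.

(K is a triangulation of the 1-simplex.)

H_0 = Z,  H_1 = 0.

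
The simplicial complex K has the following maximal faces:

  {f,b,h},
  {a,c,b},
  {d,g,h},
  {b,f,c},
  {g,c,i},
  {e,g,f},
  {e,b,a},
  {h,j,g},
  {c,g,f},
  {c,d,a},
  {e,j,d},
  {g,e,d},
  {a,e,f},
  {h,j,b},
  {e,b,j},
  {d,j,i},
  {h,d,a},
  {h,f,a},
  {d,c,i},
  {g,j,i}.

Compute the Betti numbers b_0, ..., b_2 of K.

Order the vertices as a < b < c < d < e < f < g < h < i < j. Listing each simplex with vertices in this order, K has dimension 2 with simplices:

  0-simplices (10): a, b, c, d, e, f, g, h, i, j
  1-simplices (30): ab, ac, ad, ae, af, ah, bc, be, bf, bh, bj, cd, cf, cg, ci, de, dg, dh, di, dj, ef, eg, ej, fg, fh, gh, gi, gj, hj, ij
  2-simplices (20): abc, abe, acd, adh, aef, afh, bcf, bej, bfh, bhj, cdi, cfg, cgi, deg, dej, dgh, dij, efg, ghj, gij

so the chain groups are C_0 ≅ Z^10, C_1 ≅ Z^30, C_2 ≅ Z^20.

Boundary ∂_1: C_1 → C_0 maps an edge to its endpoints' difference, ∂[p,q] = q − p.
The 10×30 boundary matrix has rank 9 and Smith normal form diag(1,1,1,1,1,1,1,1,1).

Boundary ∂_2: C_2 → C_1 maps a triangle to the signed sum of its edges. For instance
  ∂dgh = gh − dh + dg,
  ∂adh = dh − ah + ad.
The 30×20 boundary matrix has rank 20 and Smith normal form diag(1,1,1,1,1,1,1,1,1,1,1,1,1,1,1,1,1,1,1,2).

Reading off H_k = ker ∂_k / im ∂_{k+1}:

  H_0: rank C_0 − rank ∂_1 = 10 − 9 = 1, and the invariant factors of ∂_1 are all 1, so H_0 = Z.
  H_1: rank ker ∂_1 − rank ∂_2 = (30 − 9) − 20 = 1, and ∂_2 has invariant factor 2 > 1, so H_1 = Z ⊕ Z/2.
  H_2: rank ker ∂_2 − rank ∂_3 = (20 − 20) − 0 = 0, and there is no ∂_3, so H_2 = 0.

As a check, the Euler characteristic is 10 − 30 + 20 = 0, which agrees with 1 − 1 + 0 = 0.

Hence the Betti numbers are b_0 = 1, b_1 = 1, b_2 = 0.

b_0 = 1, b_1 = 1, b_2 = 0.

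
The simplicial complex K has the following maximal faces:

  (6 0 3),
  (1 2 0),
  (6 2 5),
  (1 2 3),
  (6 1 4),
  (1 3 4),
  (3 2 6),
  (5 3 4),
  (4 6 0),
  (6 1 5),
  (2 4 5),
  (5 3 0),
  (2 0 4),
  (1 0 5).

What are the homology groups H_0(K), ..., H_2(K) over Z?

H_0 ≅ Z,  H_1 ≅ Z^2,  H_2 ≅ Z.

We work with the vertex ordering 0 < 1 < 2 < 3 < 4 < 5 < 6. The simplices of K, each written with vertices in increasing order, are:

  0-simplices (7): [0], [1], [2], [3], [4], [5], [6]
  1-simplices (21): [0,1], [0,2], [0,3], [0,4], [0,5], [0,6], [1,2], [1,3], [1,4], [1,5], [1,6], [2,3], [2,4], [2,5], [2,6], [3,4], [3,5], [3,6], [4,5], [4,6], [5,6]
  2-simplices (14): [0,1,2], [0,1,5], [0,2,4], [0,3,5], [0,3,6], [0,4,6], [1,2,3], [1,3,4], [1,4,6], [1,5,6], [2,3,6], [2,4,5], [2,5,6], [3,4,5]

Hence C_0 ≅ Z^7, C_1 ≅ Z^21, C_2 ≅ Z^14.

The boundary map ∂_1: C_1 → C_0 sends each edge [p,q] (with p < q) to q − p. For instance
  ∂[2,4] = [4] − [2].
The 7×21 boundary matrix has rank 6 and Smith normal form diag(1,1,1,1,1,1).

∂_2: C_2 → C_1 acts by ∂[p,q,r] = [q,r] − [p,r] + [p,q]. For instance
  ∂[1,2,3] = [2,3] − [1,3] + [1,2],
  ∂[0,1,5] = [1,5] − [0,5] + [0,1].
The resulting 21×14 matrix has rank 13, and its Smith normal form has invariant factors (1,1,1,1,1,1,1,1,1,1,1,1,1).

Computing H_k = (kernel of ∂_k) / (image of ∂_{k+1}):

  H_0: rank C_0 − rank ∂_1 = 7 − 6 = 1, and the invariant factors of ∂_1 are all 1, so H_0 ≅ Z.
  H_1: rank ker ∂_1 − rank ∂_2 = (21 − 6) − 13 = 2, and the invariant factors of ∂_2 are all 1, so H_1 ≅ Z^2.
  H_2: rank ker ∂_2 − rank ∂_3 = (14 − 13) − 0 = 1, and there is no ∂_3, so H_2 ≅ Z.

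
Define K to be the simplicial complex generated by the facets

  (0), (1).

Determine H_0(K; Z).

H_0 = Z^2.

K has 2 vertices.
rank ∂_0 = 0, rank ∂_1 = 0 ⇒ b_0 = 2 − 0 − 0 = 2. So H_0 ≅ Z^2.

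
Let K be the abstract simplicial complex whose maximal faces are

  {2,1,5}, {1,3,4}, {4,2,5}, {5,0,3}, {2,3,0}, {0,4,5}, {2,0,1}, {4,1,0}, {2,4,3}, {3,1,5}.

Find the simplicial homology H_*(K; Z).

Fix the vertex order 0 < 1 < 2 < 3 < 4 < 5 and write every simplex with vertices in increasing order. Then dim K = 2 and the simplices of K are:

  0-simplices (6): [0], [1], [2], [3], [4], [5]
  1-simplices (15): [0,1], [0,2], [0,3], [0,4], [0,5], [1,2], [1,3], [1,4], [1,5], [2,3], [2,4], [2,5], [3,4], [3,5], [4,5]
  2-simplices (10): [0,1,2], [0,1,4], [0,2,3], [0,3,5], [0,4,5], [1,2,5], [1,3,4], [1,3,5], [2,3,4], [2,4,5]

giving chain groups C_0 ≅ Z^6, C_1 ≅ Z^15, C_2 ≅ Z^10.

Boundary ∂_1: C_1 → C_0 is given by ∂[p,q] = [q] − [p].
This gives a 6×15 integer matrix of rank 5; reducing to Smith normal form yields diagonal entries (1,1,1,1,1).

∂_2: C_2 → C_1 maps a triangle to the signed sum of its edges. For instance
  ∂[2,3,4] = [3,4] − [2,4] + [2,3],
  ∂[0,1,2] = [1,2] − [0,2] + [0,1].
The resulting 15×10 matrix has rank 10, and its Smith normal form has invariant factors (1,1,1,1,1,1,1,1,1,2).

Reading off H_k = ker ∂_k / im ∂_{k+1}:

  H_0: rank C_0 − rank ∂_1 = 6 − 5 = 1, and the invariant factors of ∂_1 are all 1, so H_0 = Z.
  H_1: rank ker ∂_1 − rank ∂_2 = (15 − 5) − 10 = 0, and ∂_2 has invariant factor 2 > 1, so H_1 = Z_2.
  H_2: rank ker ∂_2 − rank ∂_3 = (10 − 10) − 0 = 0, and there is no ∂_3, so H_2 = 0.

H_0 ≅ Z,  H_1 ≅ Z_2,  H_2 = 0.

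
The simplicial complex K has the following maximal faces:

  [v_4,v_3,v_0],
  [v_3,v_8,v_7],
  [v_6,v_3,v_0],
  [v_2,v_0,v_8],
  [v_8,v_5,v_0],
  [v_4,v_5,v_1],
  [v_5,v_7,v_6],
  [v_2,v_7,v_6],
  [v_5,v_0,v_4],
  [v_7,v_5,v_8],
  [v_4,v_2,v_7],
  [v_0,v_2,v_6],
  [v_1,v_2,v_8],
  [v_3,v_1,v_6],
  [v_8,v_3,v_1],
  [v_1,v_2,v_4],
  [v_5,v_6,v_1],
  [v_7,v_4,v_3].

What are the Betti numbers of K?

Order the vertices as v_0 < v_1 < v_2 < v_3 < v_4 < v_5 < v_6 < v_7 < v_8. Listing each simplex with vertices in this order, K has dimension 2 with simplices:

  0-simplices (9): [v_0], [v_1], [v_2], [v_3], [v_4], [v_5], [v_6], [v_7], [v_8]
  1-simplices (27): (27 of them)
  2-simplices (18): (18 of them)

Hence C_0 ≅ Z^9, C_1 ≅ Z^27, C_2 ≅ Z^18.

The boundary map ∂_1: C_1 → C_0 is given by ∂[p,q] = [q] − [p].
The resulting 9×27 matrix has rank 8, and its Smith normal form has invariant factors (1,1,1,1,1,1,1,1).

The boundary map ∂_2: C_2 → C_1 acts by ∂[p,q,r] = [q,r] − [p,r] + [p,q]. For instance
  ∂[v_2,v_4,v_7] = [v_4,v_7] − [v_2,v_7] + [v_2,v_4],
  ∂[v_1,v_2,v_8] = [v_2,v_8] − [v_1,v_8] + [v_1,v_2].
The resulting 27×18 matrix has rank 17, and its Smith normal form has invariant factors (1,1,1,1,1,1,1,1,1,1,1,1,1,1,1,1,1).

Now H_k = ker ∂_k / im ∂_{k+1}, so:

  H_0: rank C_0 − rank ∂_1 = 9 − 8 = 1, and the invariant factors of ∂_1 are all 1, so H_0 = Z.
  H_1: rank ker ∂_1 − rank ∂_2 = (27 − 8) − 17 = 2, and the invariant factors of ∂_2 are all 1, so H_1 = Z^2.
  H_2: rank ker ∂_2 − rank ∂_3 = (18 − 17) − 0 = 1, and there is no ∂_3, so H_2 = Z.

As a check, the Euler characteristic is 9 − 27 + 18 = 0, which agrees with 1 − 2 + 1 = 0.

Hence the Betti numbers are b_0 = 1, b_1 = 2, b_2 = 1.

b_0 = 1, b_1 = 2, b_2 = 1.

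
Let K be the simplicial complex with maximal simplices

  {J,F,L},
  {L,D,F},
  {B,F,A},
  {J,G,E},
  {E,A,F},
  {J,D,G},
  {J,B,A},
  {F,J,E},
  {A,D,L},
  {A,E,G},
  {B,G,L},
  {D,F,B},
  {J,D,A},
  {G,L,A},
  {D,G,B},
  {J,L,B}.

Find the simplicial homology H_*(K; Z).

We work with the vertex ordering A < B < D < E < F < G < J < L. The simplices of K, each written with vertices in increasing order, are:

  0-simplices (8): A, B, D, E, F, G, J, L
  1-simplices (24): AB, AD, AE, AF, AG, AJ, AL, BD, BF, BG, BJ, BL, DF, DG, DJ, DL, EF, EG, EJ, FJ, FL, GJ, GL, JL
  2-simplices (16): ABF, ABJ, ADJ, ADL, AEF, AEG, AGL, BDF, BDG, BGL, BJL, DFL, DGJ, EFJ, EGJ, FJL

so the chain groups are C_0 ≅ Z^8, C_1 ≅ Z^24, C_2 ≅ Z^16.

The boundary map ∂_1: C_1 → C_0 sends each edge [p,q] (with p < q) to q − p.
This gives a 8×24 integer matrix of rank 7; reducing to Smith normal form yields diagonal entries (1,1,1,1,1,1,1).

Boundary ∂_2: C_2 → C_1 sends each 2-simplex [p,q,r] to [q,r] − [p,r] + [p,q]. For instance
  ∂AEF = EF − AF + AE,
  ∂ADJ = DJ − AJ + AD.
The 24×16 boundary matrix has rank 15 and Smith normal form diag(1,1,1,1,1,1,1,1,1,1,1,1,1,1,1).

Computing H_k = (kernel of ∂_k) / (image of ∂_{k+1}):

  H_0: rank C_0 − rank ∂_1 = 8 − 7 = 1, and the invariant factors of ∂_1 are all 1, so H_0 ≅ Z.
  H_1: rank ker ∂_1 − rank ∂_2 = (24 − 7) − 15 = 2, and the invariant factors of ∂_2 are all 1, so H_1 ≅ Z^2.
  H_2: rank ker ∂_2 − rank ∂_3 = (16 − 15) − 0 = 1, and there is no ∂_3, so H_2 ≅ Z.

H_0 ≅ Z,  H_1 ≅ Z^2,  H_2 ≅ Z.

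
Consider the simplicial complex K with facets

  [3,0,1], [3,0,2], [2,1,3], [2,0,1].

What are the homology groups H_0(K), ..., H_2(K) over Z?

H_0 ≅ Z,  H_1 = 0,  H_2 ≅ Z.

We work with the vertex ordering 0 < 1 < 2 < 3. The simplices of K, each written with vertices in increasing order, are:

  0-simplices (4): [0], [1], [2], [3]
  1-simplices (6): [0,1], [0,2], [0,3], [1,2], [1,3], [2,3]
  2-simplices (4): [0,1,2], [0,1,3], [0,2,3], [1,2,3]

giving chain groups C_0 ≅ Z^4, C_1 ≅ Z^6, C_2 ≅ Z^4.

The boundary map ∂_1: C_1 → C_0 maps an edge to its endpoints' difference, ∂[p,q] = q − p. For instance
  ∂[0,3] = [3] − [0].
The resulting 4×6 matrix has rank 3, and its Smith normal form has invariant factors (1,1,1).

The boundary map ∂_2: C_2 → C_1 acts by ∂[p,q,r] = [q,r] − [p,r] + [p,q]. For instance
  ∂[0,2,3] = [2,3] − [0,3] + [0,2],
  ∂[0,1,3] = [1,3] − [0,3] + [0,1].
The resulting 6×4 matrix has rank 3, and its Smith normal form has invariant factors (1,1,1).

From H_k ≅ ker(∂_k) / im(∂_{k+1}) we obtain:

  H_0: rank C_0 − rank ∂_1 = 4 − 3 = 1, and the invariant factors of ∂_1 are all 1, so H_0 = Z.
  H_1: rank ker ∂_1 − rank ∂_2 = (6 − 3) − 3 = 0, and the invariant factors of ∂_2 are all 1, so H_1 = 0.
  H_2: rank ker ∂_2 − rank ∂_3 = (4 − 3) − 0 = 1, and there is no ∂_3, so H_2 = Z.

As a check, the Euler characteristic is 4 − 6 + 4 = 2, which agrees with 1 − 0 + 1 = 2.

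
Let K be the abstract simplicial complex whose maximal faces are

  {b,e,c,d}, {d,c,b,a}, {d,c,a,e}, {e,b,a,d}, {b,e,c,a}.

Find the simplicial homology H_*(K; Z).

H_0 = Z,  H_1 = 0,  H_2 = 0,  H_3 = Z.

Order the vertices as a < b < c < d < e. Listing each simplex with vertices in this order, K has dimension 3 with simplices:

  0-simplices (5): a, b, c, d, e
  1-simplices (10): ab, ac, ad, ae, bc, bd, be, cd, ce, de
  2-simplices (10): abc, abd, abe, acd, ace, ade, bcd, bce, bde, cde
  3-simplices (5): abcd, abce, abde, acde, bcde

Hence C_0 ≅ Z^5, C_1 ≅ Z^10, C_2 ≅ Z^10, C_3 ≅ Z^5.

The boundary map ∂_1: C_1 → C_0 sends each edge [p,q] (with p < q) to q − p. For instance
  ∂ad = d − a.
The 5×10 boundary matrix has rank 4 and Smith normal form diag(1,1,1,1).

The boundary map ∂_2: C_2 → C_1 acts by ∂[p,q,r] = [q,r] − [p,r] + [p,q]. For instance
  ∂abe = be − ae + ab,
  ∂bde = de − be + bd.
The resulting 10×10 matrix has rank 6, and its Smith normal form has invariant factors (1,1,1,1,1,1).

The boundary map ∂_3: C_3 → C_2 sends each 3-simplex σ to the alternating sum Σ_i (−1)^i (σ with its i-th vertex removed). For instance
  ∂abce = bce − ace + abe − abc,
  ∂acde = cde − ade + ace − acd.
The 10×5 boundary matrix has rank 4 and Smith normal form diag(1,1,1,1).

Now H_k = ker ∂_k / im ∂_{k+1}, so:

  H_0: rank C_0 − rank ∂_1 = 5 − 4 = 1, and the invariant factors of ∂_1 are all 1, so H_0 = Z.
  H_1: rank ker ∂_1 − rank ∂_2 = (10 − 4) − 6 = 0, and the invariant factors of ∂_2 are all 1, so H_1 = 0.
  H_2: rank ker ∂_2 − rank ∂_3 = (10 − 6) − 4 = 0, and the invariant factors of ∂_3 are all 1, so H_2 = 0.
  H_3: rank ker ∂_3 − rank ∂_4 = (5 − 4) − 0 = 1, and there is no ∂_4, so H_3 = Z.

As a check, the Euler characteristic is 5 − 10 + 10 − 5 = 0, which agrees with 1 − 0 + 0 − 1 = 0.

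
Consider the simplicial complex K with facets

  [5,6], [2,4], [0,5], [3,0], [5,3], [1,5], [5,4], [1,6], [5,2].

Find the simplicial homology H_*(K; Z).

H_0 = Z,  H_1 = Z^3.

K has 7 vertices, 9 edges.
rank ∂_0 = 0, rank ∂_1 = 6 ⇒ b_0 = 7 − 0 − 6 = 1; all invariant factors of ∂_1 are 1 so no torsion. So H_0 = Z.
rank ∂_1 = 6, rank ∂_2 = 0 ⇒ b_1 = 9 − 6 − 0 = 3. So H_1 = Z^3.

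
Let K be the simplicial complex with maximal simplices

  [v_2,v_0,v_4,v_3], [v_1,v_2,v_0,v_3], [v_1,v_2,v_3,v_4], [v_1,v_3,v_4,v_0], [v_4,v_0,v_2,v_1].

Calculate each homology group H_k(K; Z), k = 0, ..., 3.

We work with the vertex ordering v_0 < v_1 < v_2 < v_3 < v_4. The simplices of K, each written with vertices in increasing order, are:

  0-simplices (5): [v_0], [v_1], [v_2], [v_3], [v_4]
  1-simplices (10): [v_0,v_1], [v_0,v_2], [v_0,v_3], [v_0,v_4], [v_1,v_2], [v_1,v_3], [v_1,v_4], [v_2,v_3], [v_2,v_4], [v_3,v_4]
  2-simplices (10): [v_0,v_1,v_2], [v_0,v_1,v_3], [v_0,v_1,v_4], [v_0,v_2,v_3], [v_0,v_2,v_4], [v_0,v_3,v_4], [v_1,v_2,v_3], [v_1,v_2,v_4], [v_1,v_3,v_4], [v_2,v_3,v_4]
  3-simplices (5): [v_0,v_1,v_2,v_3], [v_0,v_1,v_2,v_4], [v_0,v_1,v_3,v_4], [v_0,v_2,v_3,v_4], [v_1,v_2,v_3,v_4]

giving chain groups C_0 ≅ Z^5, C_1 ≅ Z^10, C_2 ≅ Z^10, C_3 ≅ Z^5.

Boundary ∂_1: C_1 → C_0 maps an edge to its endpoints' difference, ∂[p,q] = q − p. For instance
  ∂[v_1,v_2] = [v_2] − [v_1].
The 5×10 boundary matrix has rank 4 and Smith normal form diag(1,1,1,1).

The boundary map ∂_2: C_2 → C_1 maps a triangle to the signed sum of its edges. For instance
  ∂[v_0,v_2,v_3] = [v_2,v_3] − [v_0,v_3] + [v_0,v_2],
  ∂[v_1,v_3,v_4] = [v_3,v_4] − [v_1,v_4] + [v_1,v_3].
The resulting 10×10 matrix has rank 6, and its Smith normal form has invariant factors (1,1,1,1,1,1).

∂_3: C_3 → C_2 sends each 3-simplex σ to the alternating sum Σ_i (−1)^i (σ with its i-th vertex removed). For instance
  ∂[v_0,v_1,v_3,v_4] = [v_1,v_3,v_4] − [v_0,v_3,v_4] + [v_0,v_1,v_4] − [v_0,v_1,v_3],
  ∂[v_0,v_2,v_3,v_4] = [v_2,v_3,v_4] − [v_0,v_3,v_4] + [v_0,v_2,v_4] − [v_0,v_2,v_3].
As a 10×5 matrix over Z this has rank 4, with invariant factors (1,1,1,1).

Now H_k = ker ∂_k / im ∂_{k+1}, so:

  H_0: rank C_0 − rank ∂_1 = 5 − 4 = 1, and the invariant factors of ∂_1 are all 1, so H_0 = Z.
  H_1: rank ker ∂_1 − rank ∂_2 = (10 − 4) − 6 = 0, and the invariant factors of ∂_2 are all 1, so H_1 = 0.
  H_2: rank ker ∂_2 − rank ∂_3 = (10 − 6) − 4 = 0, and the invariant factors of ∂_3 are all 1, so H_2 = 0.
  H_3: rank ker ∂_3 − rank ∂_4 = (5 − 4) − 0 = 1, and there is no ∂_4, so H_3 = Z.

(K is a triangulation of the 3-sphere S^3.)

H_0 ≅ Z,  H_1 = 0,  H_2 = 0,  H_3 ≅ Z.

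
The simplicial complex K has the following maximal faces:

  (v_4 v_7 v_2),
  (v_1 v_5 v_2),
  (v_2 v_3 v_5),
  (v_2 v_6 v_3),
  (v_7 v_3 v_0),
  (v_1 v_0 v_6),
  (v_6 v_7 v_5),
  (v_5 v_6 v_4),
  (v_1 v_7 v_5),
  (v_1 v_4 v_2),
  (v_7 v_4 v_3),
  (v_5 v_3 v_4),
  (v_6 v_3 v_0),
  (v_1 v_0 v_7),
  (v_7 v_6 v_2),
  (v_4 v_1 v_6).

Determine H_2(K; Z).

K has 8 vertices, 24 edges, 16 triangles.
rank ∂_2 = 15, rank ∂_3 = 0 ⇒ b_2 = 16 − 15 − 0 = 1. So H_2 = Z.

H_2 ≅ Z.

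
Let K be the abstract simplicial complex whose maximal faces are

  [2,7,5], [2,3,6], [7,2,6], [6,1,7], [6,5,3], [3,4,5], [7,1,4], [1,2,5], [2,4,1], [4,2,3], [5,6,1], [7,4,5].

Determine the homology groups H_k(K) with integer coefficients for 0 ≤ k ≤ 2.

H_0 = Z,  H_1 = Z_2,  H_2 = 0.

Order the vertices as 1 < 2 < 3 < 4 < 5 < 6 < 7. Listing each simplex with vertices in this order, K has dimension 2 with simplices:

  0-simplices (7): [1], [2], [3], [4], [5], [6], [7]
  1-simplices (18): [1,2], [1,4], [1,5], [1,6], [1,7], [2,3], [2,4], [2,5], [2,6], [2,7], [3,4], [3,5], [3,6], [4,5], [4,7], [5,6], [5,7], [6,7]
  2-simplices (12): [1,2,4], [1,2,5], [1,4,7], [1,5,6], [1,6,7], [2,3,4], [2,3,6], [2,5,7], [2,6,7], [3,4,5], [3,5,6], [4,5,7]

giving chain groups C_0 ≅ Z^7, C_1 ≅ Z^18, C_2 ≅ Z^12.

The boundary map ∂_1: C_1 → C_0 is given by ∂[p,q] = [q] − [p].
The resulting 7×18 matrix has rank 6, and its Smith normal form has invariant factors (1,1,1,1,1,1).

Boundary ∂_2: C_2 → C_1 sends each 2-simplex [p,q,r] to [q,r] − [p,r] + [p,q]. For instance
  ∂[2,3,4] = [3,4] − [2,4] + [2,3],
  ∂[2,5,7] = [5,7] − [2,7] + [2,5].
The 18×12 boundary matrix has rank 12 and Smith normal form diag(1,1,1,1,1,1,1,1,1,1,1,2).

From H_k ≅ ker(∂_k) / im(∂_{k+1}) we obtain:

  H_0: rank C_0 − rank ∂_1 = 7 − 6 = 1, and the invariant factors of ∂_1 are all 1, so H_0 ≅ Z.
  H_1: rank ker ∂_1 − rank ∂_2 = (18 − 6) − 12 = 0, and ∂_2 has invariant factor 2 > 1, so H_1 ≅ Z_2.
  H_2: rank ker ∂_2 − rank ∂_3 = (12 − 12) − 0 = 0, and there is no ∂_3, so H_2 ≅ 0.

As a check, the Euler characteristic is 7 − 18 + 12 = 1, which agrees with 1 − 0 + 0 = 1.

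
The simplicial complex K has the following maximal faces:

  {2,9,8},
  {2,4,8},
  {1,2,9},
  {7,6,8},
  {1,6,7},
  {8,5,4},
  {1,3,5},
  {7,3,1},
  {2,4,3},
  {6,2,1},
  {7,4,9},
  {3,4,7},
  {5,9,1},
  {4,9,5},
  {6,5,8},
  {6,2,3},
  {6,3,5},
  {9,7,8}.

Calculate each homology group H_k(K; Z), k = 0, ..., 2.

H_0 ≅ Z,  H_1 ≅ Z × Z/2,  H_2 = 0.

K has 9 vertices, 27 edges, 18 triangles.
rank ∂_0 = 0, rank ∂_1 = 8 ⇒ b_0 = 9 − 0 − 8 = 1; all invariant factors of ∂_1 are 1 so no torsion. So H_0 = Z.
rank ∂_1 = 8, rank ∂_2 = 18 ⇒ b_1 = 27 − 8 − 18 = 1; ∂_2 has invariant factor(s) [2] giving torsion. So H_1 = Z × Z/2.
rank ∂_2 = 18, rank ∂_3 = 0 ⇒ b_2 = 18 − 18 − 0 = 0. So H_2 = 0.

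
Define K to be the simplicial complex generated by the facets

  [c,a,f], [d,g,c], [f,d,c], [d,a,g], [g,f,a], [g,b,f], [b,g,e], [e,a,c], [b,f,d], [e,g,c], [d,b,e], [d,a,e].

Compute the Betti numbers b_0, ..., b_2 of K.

Fix the vertex order a < b < c < d < e < f < g and write every simplex with vertices in increasing order. Then dim K = 2 and the simplices of K are:

  0-simplices (7): a, b, c, d, e, f, g
  1-simplices (18): ac, ad, ae, af, ag, bd, be, bf, bg, cd, ce, cf, cg, de, df, dg, eg, fg
  2-simplices (12): ace, acf, ade, adg, afg, bde, bdf, beg, bfg, cdf, cdg, ceg

so the chain groups are C_0 ≅ Z^7, C_1 ≅ Z^18, C_2 ≅ Z^12.

The boundary map ∂_1: C_1 → C_0 is given by ∂[p,q] = [q] − [p]. For instance
  ∂ag = g − a.
This gives a 7×18 integer matrix of rank 6; reducing to Smith normal form yields diagonal entries (1,1,1,1,1,1).

∂_2: C_2 → C_1 acts by ∂[p,q,r] = [q,r] − [p,r] + [p,q]. For instance
  ∂acf = cf − af + ac,
  ∂cdg = dg − cg + cd.
The 18×12 boundary matrix has rank 12 and Smith normal form diag(1,1,1,1,1,1,1,1,1,1,1,2).

Now H_k = ker ∂_k / im ∂_{k+1}, so:

  H_0: rank C_0 − rank ∂_1 = 7 − 6 = 1, and the invariant factors of ∂_1 are all 1, so H_0 ≅ Z.
  H_1: rank ker ∂_1 − rank ∂_2 = (18 − 6) − 12 = 0, and ∂_2 has invariant factor 2 > 1, so H_1 ≅ Z/2Z.
  H_2: rank ker ∂_2 − rank ∂_3 = (12 − 12) − 0 = 0, and there is no ∂_3, so H_2 ≅ 0.

As a check, the Euler characteristic is 7 − 18 + 12 = 1, which agrees with 1 − 0 + 0 = 1.

Hence the Betti numbers are b_0 = 1, b_1 = 0, b_2 = 0.

b_0 = 1, b_1 = 0, b_2 = 0.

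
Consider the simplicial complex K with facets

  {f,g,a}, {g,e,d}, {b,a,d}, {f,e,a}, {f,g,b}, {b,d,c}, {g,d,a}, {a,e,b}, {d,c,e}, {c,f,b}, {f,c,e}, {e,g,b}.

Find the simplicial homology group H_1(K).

H_1 = Z/2.

Fix the vertex order a < b < c < d < e < f < g and write every simplex with vertices in increasing order. Then dim K = 2 and the simplices of K are:

  0-simplices (7): a, b, c, d, e, f, g
  1-simplices (18): ab, ad, ae, af, ag, bc, bd, be, bf, bg, cd, ce, cf, de, dg, ef, eg, fg
  2-simplices (12): abd, abe, adg, aef, afg, bcd, bcf, beg, bfg, cde, cef, deg

so the chain groups are C_0 ≅ Z^7, C_1 ≅ Z^18, C_2 ≅ Z^12.

The boundary map ∂_1: C_1 → C_0 maps an edge to its endpoints' difference, ∂[p,q] = q − p. For instance
  ∂de = e − d.
This gives a 7×18 integer matrix of rank 6; reducing to Smith normal form yields diagonal entries (1,1,1,1,1,1).

The boundary map ∂_2: C_2 → C_1 sends each 2-simplex [p,q,r] to [q,r] − [p,r] + [p,q]. For instance
  ∂bcf = cf − bf + bc,
  ∂beg = eg − bg + be.
The resulting 18×12 matrix has rank 12, and its Smith normal form has invariant factors (1,1,1,1,1,1,1,1,1,1,1,2).

From H_k ≅ ker(∂_k) / im(∂_{k+1}) we obtain:

  H_1: rank ker ∂_1 − rank ∂_2 = (18 − 6) − 12 = 0, and ∂_2 has invariant factor 2 > 1, so H_1 ≅ Z/2.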